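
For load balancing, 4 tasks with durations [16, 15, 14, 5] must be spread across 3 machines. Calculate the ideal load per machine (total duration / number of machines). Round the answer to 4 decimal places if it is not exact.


Total processing time = 16 + 15 + 14 + 5 = 50
Number of machines = 3
Ideal balanced load = 50 / 3 = 16.6667

16.6667


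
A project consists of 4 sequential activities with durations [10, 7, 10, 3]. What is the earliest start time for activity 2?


Activity 2 starts after activities 1 through 1 complete.
Predecessor durations: [10]
ES = 10 = 10

10


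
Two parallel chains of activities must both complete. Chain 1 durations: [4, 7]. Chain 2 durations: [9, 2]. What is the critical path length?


Path A total = 4 + 7 = 11
Path B total = 9 + 2 = 11
Critical path = longest path = max(11, 11) = 11

11


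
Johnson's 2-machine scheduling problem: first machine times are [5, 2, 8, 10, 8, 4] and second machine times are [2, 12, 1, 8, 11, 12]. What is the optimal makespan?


Apply Johnson's rule:
  Group 1 (a <= b): [(2, 2, 12), (6, 4, 12), (5, 8, 11)]
  Group 2 (a > b): [(4, 10, 8), (1, 5, 2), (3, 8, 1)]
Optimal job order: [2, 6, 5, 4, 1, 3]
Schedule:
  Job 2: M1 done at 2, M2 done at 14
  Job 6: M1 done at 6, M2 done at 26
  Job 5: M1 done at 14, M2 done at 37
  Job 4: M1 done at 24, M2 done at 45
  Job 1: M1 done at 29, M2 done at 47
  Job 3: M1 done at 37, M2 done at 48
Makespan = 48

48


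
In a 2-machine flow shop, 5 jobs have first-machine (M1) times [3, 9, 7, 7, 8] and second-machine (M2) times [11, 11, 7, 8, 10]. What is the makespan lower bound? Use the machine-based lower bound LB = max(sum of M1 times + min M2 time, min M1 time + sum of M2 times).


LB1 = sum(M1 times) + min(M2 times) = 34 + 7 = 41
LB2 = min(M1 times) + sum(M2 times) = 3 + 47 = 50
Lower bound = max(LB1, LB2) = max(41, 50) = 50

50


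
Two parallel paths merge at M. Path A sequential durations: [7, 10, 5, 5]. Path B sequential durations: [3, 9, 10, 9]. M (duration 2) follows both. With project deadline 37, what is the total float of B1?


Forward pass: ES(B1) = sum of predecessors on chain B = 0
EF = ES + duration = 0 + 3 = 3
Backward pass: LF(M) = deadline = 37; LS(M) = 37 - 2 = 35
LF(B1) = LS(M) - sum(successors on chain B) = 35 - 28 = 7
LS = LF - duration = 7 - 3 = 4
Total float = LS - ES = 4 - 0 = 4

4


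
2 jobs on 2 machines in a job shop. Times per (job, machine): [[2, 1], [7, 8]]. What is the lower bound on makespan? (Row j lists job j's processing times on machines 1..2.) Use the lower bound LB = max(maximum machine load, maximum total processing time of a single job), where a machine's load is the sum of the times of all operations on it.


Machine loads:
  Machine 1: 2 + 7 = 9
  Machine 2: 1 + 8 = 9
Max machine load = 9
Job totals:
  Job 1: 3
  Job 2: 15
Max job total = 15
Lower bound = max(9, 15) = 15

15


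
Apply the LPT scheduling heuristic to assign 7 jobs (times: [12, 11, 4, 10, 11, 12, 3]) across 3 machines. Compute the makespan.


Sort jobs in decreasing order (LPT): [12, 12, 11, 11, 10, 4, 3]
Assign each job to the least loaded machine:
  Machine 1: jobs [12, 10], load = 22
  Machine 2: jobs [12, 4, 3], load = 19
  Machine 3: jobs [11, 11], load = 22
Makespan = max load = 22

22


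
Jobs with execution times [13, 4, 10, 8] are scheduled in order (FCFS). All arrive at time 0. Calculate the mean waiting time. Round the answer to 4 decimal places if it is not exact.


FCFS order (as given): [13, 4, 10, 8]
Waiting times:
  Job 1: wait = 0
  Job 2: wait = 13
  Job 3: wait = 17
  Job 4: wait = 27
Sum of waiting times = 57
Average waiting time = 57/4 = 14.25

14.25


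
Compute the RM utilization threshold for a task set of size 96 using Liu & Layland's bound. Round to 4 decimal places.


Compute 2^(1/96) = 1.0072464122
Subtract 1: 1.0072464122 - 1 = 0.0072464122
Multiply by n: 96 * 0.0072464122 = 0.6956555712
Round to 4 dp: 0.6957

0.6957


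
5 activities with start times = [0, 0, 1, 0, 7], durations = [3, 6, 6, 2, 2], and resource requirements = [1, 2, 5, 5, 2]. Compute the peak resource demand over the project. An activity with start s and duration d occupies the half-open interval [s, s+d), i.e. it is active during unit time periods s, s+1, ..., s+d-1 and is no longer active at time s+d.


Each activity i is active on [start_i, start_i + duration_i).
Compute total resource usage per time slot:
  t=0: active resources = [1, 2, 5], total = 8
  t=1: active resources = [1, 2, 5, 5], total = 13
  t=2: active resources = [1, 2, 5], total = 8
  t=3: active resources = [2, 5], total = 7
  t=4: active resources = [2, 5], total = 7
  t=5: active resources = [2, 5], total = 7
  t=6: active resources = [5], total = 5
  t=7: active resources = [2], total = 2
  t=8: active resources = [2], total = 2
Peak resource demand = 13

13


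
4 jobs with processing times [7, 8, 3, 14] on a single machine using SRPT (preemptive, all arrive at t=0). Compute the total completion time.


Since all jobs arrive at t=0, SRPT equals SPT ordering.
SPT order: [3, 7, 8, 14]
Completion times:
  Job 1: p=3, C=3
  Job 2: p=7, C=10
  Job 3: p=8, C=18
  Job 4: p=14, C=32
Total completion time = 3 + 10 + 18 + 32 = 63

63


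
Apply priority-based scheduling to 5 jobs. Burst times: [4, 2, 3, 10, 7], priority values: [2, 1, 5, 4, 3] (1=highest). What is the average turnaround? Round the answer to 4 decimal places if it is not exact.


Sort by priority (ascending = highest first):
Order: [(1, 2), (2, 4), (3, 7), (4, 10), (5, 3)]
Completion times:
  Priority 1, burst=2, C=2
  Priority 2, burst=4, C=6
  Priority 3, burst=7, C=13
  Priority 4, burst=10, C=23
  Priority 5, burst=3, C=26
Average turnaround = 70/5 = 14.0

14.0


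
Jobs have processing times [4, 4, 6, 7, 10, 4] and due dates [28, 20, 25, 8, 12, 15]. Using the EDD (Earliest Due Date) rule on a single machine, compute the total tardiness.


Sort by due date (EDD order): [(7, 8), (10, 12), (4, 15), (4, 20), (6, 25), (4, 28)]
Compute completion times and tardiness:
  Job 1: p=7, d=8, C=7, tardiness=max(0,7-8)=0
  Job 2: p=10, d=12, C=17, tardiness=max(0,17-12)=5
  Job 3: p=4, d=15, C=21, tardiness=max(0,21-15)=6
  Job 4: p=4, d=20, C=25, tardiness=max(0,25-20)=5
  Job 5: p=6, d=25, C=31, tardiness=max(0,31-25)=6
  Job 6: p=4, d=28, C=35, tardiness=max(0,35-28)=7
Total tardiness = 29

29


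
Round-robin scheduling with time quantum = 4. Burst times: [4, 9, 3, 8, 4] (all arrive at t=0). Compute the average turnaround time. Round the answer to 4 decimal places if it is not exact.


Time quantum = 4
Execution trace:
  J1 runs 4 units, time = 4
  J2 runs 4 units, time = 8
  J3 runs 3 units, time = 11
  J4 runs 4 units, time = 15
  J5 runs 4 units, time = 19
  J2 runs 4 units, time = 23
  J4 runs 4 units, time = 27
  J2 runs 1 units, time = 28
Finish times: [4, 28, 11, 27, 19]
Average turnaround = 89/5 = 17.8

17.8


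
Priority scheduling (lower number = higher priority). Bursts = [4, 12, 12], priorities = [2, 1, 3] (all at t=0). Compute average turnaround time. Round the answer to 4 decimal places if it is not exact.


Sort by priority (ascending = highest first):
Order: [(1, 12), (2, 4), (3, 12)]
Completion times:
  Priority 1, burst=12, C=12
  Priority 2, burst=4, C=16
  Priority 3, burst=12, C=28
Average turnaround = 56/3 = 18.6667

18.6667


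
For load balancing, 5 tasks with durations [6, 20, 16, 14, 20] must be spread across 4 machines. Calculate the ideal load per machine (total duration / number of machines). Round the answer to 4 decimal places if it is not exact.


Total processing time = 6 + 20 + 16 + 14 + 20 = 76
Number of machines = 4
Ideal balanced load = 76 / 4 = 19.0

19.0


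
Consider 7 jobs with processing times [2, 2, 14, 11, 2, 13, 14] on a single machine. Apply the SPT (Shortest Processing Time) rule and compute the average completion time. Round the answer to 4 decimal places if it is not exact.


Sort jobs by processing time (SPT order): [2, 2, 2, 11, 13, 14, 14]
Compute completion times sequentially:
  Job 1: processing = 2, completes at 2
  Job 2: processing = 2, completes at 4
  Job 3: processing = 2, completes at 6
  Job 4: processing = 11, completes at 17
  Job 5: processing = 13, completes at 30
  Job 6: processing = 14, completes at 44
  Job 7: processing = 14, completes at 58
Sum of completion times = 161
Average completion time = 161/7 = 23.0

23.0


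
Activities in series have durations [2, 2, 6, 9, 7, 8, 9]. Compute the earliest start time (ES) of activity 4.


Activity 4 starts after activities 1 through 3 complete.
Predecessor durations: [2, 2, 6]
ES = 2 + 2 + 6 = 10

10


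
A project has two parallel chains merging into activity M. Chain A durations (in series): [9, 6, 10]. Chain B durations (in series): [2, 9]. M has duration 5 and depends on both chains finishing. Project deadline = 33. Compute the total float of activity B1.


Forward pass: ES(B1) = sum of predecessors on chain B = 0
EF = ES + duration = 0 + 2 = 2
Backward pass: LF(M) = deadline = 33; LS(M) = 33 - 5 = 28
LF(B1) = LS(M) - sum(successors on chain B) = 28 - 9 = 19
LS = LF - duration = 19 - 2 = 17
Total float = LS - ES = 17 - 0 = 17

17


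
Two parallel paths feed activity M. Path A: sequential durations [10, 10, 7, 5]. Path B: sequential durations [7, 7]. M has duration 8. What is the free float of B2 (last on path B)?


ES(B2) = sum of predecessors on chain B = 7
EF(B2) = ES + duration = 7 + 7 = 14
Successor of B2 is M. ES(M) = max(sum(A), sum(B)) = max(32, 14) = 32
Free float = ES(successor) - EF(current) = 32 - 14 = 18

18


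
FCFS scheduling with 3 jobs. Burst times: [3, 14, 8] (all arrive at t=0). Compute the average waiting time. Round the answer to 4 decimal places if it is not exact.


FCFS order (as given): [3, 14, 8]
Waiting times:
  Job 1: wait = 0
  Job 2: wait = 3
  Job 3: wait = 17
Sum of waiting times = 20
Average waiting time = 20/3 = 6.6667

6.6667


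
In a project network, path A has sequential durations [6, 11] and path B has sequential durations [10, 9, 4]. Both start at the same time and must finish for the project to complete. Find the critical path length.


Path A total = 6 + 11 = 17
Path B total = 10 + 9 + 4 = 23
Critical path = longest path = max(17, 23) = 23

23


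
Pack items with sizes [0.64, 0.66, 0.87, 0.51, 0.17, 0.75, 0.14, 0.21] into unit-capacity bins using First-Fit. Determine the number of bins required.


Place items sequentially using First-Fit:
  Item 0.64 -> new Bin 1
  Item 0.66 -> new Bin 2
  Item 0.87 -> new Bin 3
  Item 0.51 -> new Bin 4
  Item 0.17 -> Bin 1 (now 0.81)
  Item 0.75 -> new Bin 5
  Item 0.14 -> Bin 1 (now 0.95)
  Item 0.21 -> Bin 2 (now 0.87)
Total bins used = 5

5


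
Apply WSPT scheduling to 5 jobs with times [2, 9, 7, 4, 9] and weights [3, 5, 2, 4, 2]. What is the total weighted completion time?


Compute p/w ratios and sort ascending (WSPT): [(2, 3), (4, 4), (9, 5), (7, 2), (9, 2)]
Compute weighted completion times:
  Job (p=2,w=3): C=2, w*C=3*2=6
  Job (p=4,w=4): C=6, w*C=4*6=24
  Job (p=9,w=5): C=15, w*C=5*15=75
  Job (p=7,w=2): C=22, w*C=2*22=44
  Job (p=9,w=2): C=31, w*C=2*31=62
Total weighted completion time = 211

211


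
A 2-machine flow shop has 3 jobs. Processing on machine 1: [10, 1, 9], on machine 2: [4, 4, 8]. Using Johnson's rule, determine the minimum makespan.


Apply Johnson's rule:
  Group 1 (a <= b): [(2, 1, 4)]
  Group 2 (a > b): [(3, 9, 8), (1, 10, 4)]
Optimal job order: [2, 3, 1]
Schedule:
  Job 2: M1 done at 1, M2 done at 5
  Job 3: M1 done at 10, M2 done at 18
  Job 1: M1 done at 20, M2 done at 24
Makespan = 24

24


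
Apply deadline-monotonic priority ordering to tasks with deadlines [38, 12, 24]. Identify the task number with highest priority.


Sort tasks by relative deadline (ascending):
  Task 2: deadline = 12
  Task 3: deadline = 24
  Task 1: deadline = 38
Priority order (highest first): [2, 3, 1]
Highest priority task = 2

2


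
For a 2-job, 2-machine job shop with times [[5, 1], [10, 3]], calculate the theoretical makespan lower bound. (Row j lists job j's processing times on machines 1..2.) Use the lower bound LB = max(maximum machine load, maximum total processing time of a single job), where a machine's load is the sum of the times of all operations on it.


Machine loads:
  Machine 1: 5 + 10 = 15
  Machine 2: 1 + 3 = 4
Max machine load = 15
Job totals:
  Job 1: 6
  Job 2: 13
Max job total = 13
Lower bound = max(15, 13) = 15

15


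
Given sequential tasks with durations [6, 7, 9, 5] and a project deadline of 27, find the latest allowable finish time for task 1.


LF(activity 1) = deadline - sum of successor durations
Successors: activities 2 through 4 with durations [7, 9, 5]
Sum of successor durations = 21
LF = 27 - 21 = 6

6


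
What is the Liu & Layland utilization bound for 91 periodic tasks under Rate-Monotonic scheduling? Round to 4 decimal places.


Compute 2^(1/91) = 1.0076460851
Subtract 1: 1.0076460851 - 1 = 0.0076460851
Multiply by n: 91 * 0.0076460851 = 0.6957937441
Round to 4 dp: 0.6958

0.6958


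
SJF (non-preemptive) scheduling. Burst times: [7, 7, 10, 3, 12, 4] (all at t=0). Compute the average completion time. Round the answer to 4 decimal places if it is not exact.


SJF order (ascending): [3, 4, 7, 7, 10, 12]
Completion times:
  Job 1: burst=3, C=3
  Job 2: burst=4, C=7
  Job 3: burst=7, C=14
  Job 4: burst=7, C=21
  Job 5: burst=10, C=31
  Job 6: burst=12, C=43
Average completion = 119/6 = 19.8333

19.8333


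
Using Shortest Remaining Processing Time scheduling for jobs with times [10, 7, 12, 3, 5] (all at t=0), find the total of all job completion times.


Since all jobs arrive at t=0, SRPT equals SPT ordering.
SPT order: [3, 5, 7, 10, 12]
Completion times:
  Job 1: p=3, C=3
  Job 2: p=5, C=8
  Job 3: p=7, C=15
  Job 4: p=10, C=25
  Job 5: p=12, C=37
Total completion time = 3 + 8 + 15 + 25 + 37 = 88

88


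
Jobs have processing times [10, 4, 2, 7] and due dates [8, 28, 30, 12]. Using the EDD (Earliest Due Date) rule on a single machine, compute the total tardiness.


Sort by due date (EDD order): [(10, 8), (7, 12), (4, 28), (2, 30)]
Compute completion times and tardiness:
  Job 1: p=10, d=8, C=10, tardiness=max(0,10-8)=2
  Job 2: p=7, d=12, C=17, tardiness=max(0,17-12)=5
  Job 3: p=4, d=28, C=21, tardiness=max(0,21-28)=0
  Job 4: p=2, d=30, C=23, tardiness=max(0,23-30)=0
Total tardiness = 7

7


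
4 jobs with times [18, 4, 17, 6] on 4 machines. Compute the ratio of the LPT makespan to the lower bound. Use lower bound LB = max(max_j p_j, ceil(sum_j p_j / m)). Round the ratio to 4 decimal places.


LPT order: [18, 17, 6, 4]
Machine loads after assignment: [18, 17, 6, 4]
LPT makespan = 18
Lower bound = max(max_job, ceil(total/4)) = max(18, 12) = 18
Ratio = 18 / 18 = 1.0

1.0


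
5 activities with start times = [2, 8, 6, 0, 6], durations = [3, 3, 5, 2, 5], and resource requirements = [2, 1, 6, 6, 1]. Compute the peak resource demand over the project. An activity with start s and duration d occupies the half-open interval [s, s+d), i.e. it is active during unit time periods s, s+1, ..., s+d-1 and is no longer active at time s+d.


Each activity i is active on [start_i, start_i + duration_i).
Compute total resource usage per time slot:
  t=0: active resources = [6], total = 6
  t=1: active resources = [6], total = 6
  t=2: active resources = [2], total = 2
  t=3: active resources = [2], total = 2
  t=4: active resources = [2], total = 2
  t=5: active resources = [], total = 0
  t=6: active resources = [6, 1], total = 7
  t=7: active resources = [6, 1], total = 7
  t=8: active resources = [1, 6, 1], total = 8
  t=9: active resources = [1, 6, 1], total = 8
  t=10: active resources = [1, 6, 1], total = 8
Peak resource demand = 8

8


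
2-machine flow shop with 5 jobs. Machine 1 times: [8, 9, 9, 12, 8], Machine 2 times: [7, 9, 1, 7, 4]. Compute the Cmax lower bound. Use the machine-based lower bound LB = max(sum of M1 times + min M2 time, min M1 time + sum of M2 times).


LB1 = sum(M1 times) + min(M2 times) = 46 + 1 = 47
LB2 = min(M1 times) + sum(M2 times) = 8 + 28 = 36
Lower bound = max(LB1, LB2) = max(47, 36) = 47

47


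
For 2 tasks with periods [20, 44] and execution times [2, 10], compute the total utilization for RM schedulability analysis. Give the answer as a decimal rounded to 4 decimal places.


Compute individual utilizations (exact fractions):
  Task 1: C/T = 2/20 = 1/10 (approx. 0.1)
  Task 2: C/T = 10/44 = 5/22 (approx. 0.2273)
Total utilization U = 1/10 + 5/22 = 18/55
Rounded to 4 decimal places: U = 0.3273
RM (Liu & Layland) bound for 2 tasks = 0.828427; compare with U = 18/55 (approx. 0.327273)
U <= bound, so schedulable by RM sufficient condition.

0.3273


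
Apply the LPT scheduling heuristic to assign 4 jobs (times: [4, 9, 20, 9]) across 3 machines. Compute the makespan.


Sort jobs in decreasing order (LPT): [20, 9, 9, 4]
Assign each job to the least loaded machine:
  Machine 1: jobs [20], load = 20
  Machine 2: jobs [9, 4], load = 13
  Machine 3: jobs [9], load = 9
Makespan = max load = 20

20


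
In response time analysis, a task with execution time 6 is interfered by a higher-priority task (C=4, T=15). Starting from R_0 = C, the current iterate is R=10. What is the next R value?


R_next = C + ceil(R_prev / T_hp) * C_hp
ceil(10 / 15) = ceil(0.6667) = 1
Interference = 1 * 4 = 4
R_next = 6 + 4 = 10
R_next = R_prev, so the iteration has converged (response time = 10).

10


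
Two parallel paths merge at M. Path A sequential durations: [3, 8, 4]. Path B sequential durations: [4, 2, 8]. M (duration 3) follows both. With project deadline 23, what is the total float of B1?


Forward pass: ES(B1) = sum of predecessors on chain B = 0
EF = ES + duration = 0 + 4 = 4
Backward pass: LF(M) = deadline = 23; LS(M) = 23 - 3 = 20
LF(B1) = LS(M) - sum(successors on chain B) = 20 - 10 = 10
LS = LF - duration = 10 - 4 = 6
Total float = LS - ES = 6 - 0 = 6

6


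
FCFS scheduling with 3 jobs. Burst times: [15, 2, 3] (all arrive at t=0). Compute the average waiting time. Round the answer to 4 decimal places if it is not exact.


FCFS order (as given): [15, 2, 3]
Waiting times:
  Job 1: wait = 0
  Job 2: wait = 15
  Job 3: wait = 17
Sum of waiting times = 32
Average waiting time = 32/3 = 10.6667

10.6667


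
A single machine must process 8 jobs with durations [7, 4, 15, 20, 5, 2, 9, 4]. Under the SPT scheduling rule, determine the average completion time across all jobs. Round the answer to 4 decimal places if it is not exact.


Sort jobs by processing time (SPT order): [2, 4, 4, 5, 7, 9, 15, 20]
Compute completion times sequentially:
  Job 1: processing = 2, completes at 2
  Job 2: processing = 4, completes at 6
  Job 3: processing = 4, completes at 10
  Job 4: processing = 5, completes at 15
  Job 5: processing = 7, completes at 22
  Job 6: processing = 9, completes at 31
  Job 7: processing = 15, completes at 46
  Job 8: processing = 20, completes at 66
Sum of completion times = 198
Average completion time = 198/8 = 24.75

24.75


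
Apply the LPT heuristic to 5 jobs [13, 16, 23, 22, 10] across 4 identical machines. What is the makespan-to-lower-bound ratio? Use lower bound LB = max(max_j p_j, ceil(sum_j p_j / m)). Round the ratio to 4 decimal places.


LPT order: [23, 22, 16, 13, 10]
Machine loads after assignment: [23, 22, 16, 23]
LPT makespan = 23
Lower bound = max(max_job, ceil(total/4)) = max(23, 21) = 23
Ratio = 23 / 23 = 1.0

1.0


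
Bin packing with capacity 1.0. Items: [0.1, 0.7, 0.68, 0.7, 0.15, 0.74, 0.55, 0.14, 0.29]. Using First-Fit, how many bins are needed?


Place items sequentially using First-Fit:
  Item 0.1 -> new Bin 1
  Item 0.7 -> Bin 1 (now 0.8)
  Item 0.68 -> new Bin 2
  Item 0.7 -> new Bin 3
  Item 0.15 -> Bin 1 (now 0.95)
  Item 0.74 -> new Bin 4
  Item 0.55 -> new Bin 5
  Item 0.14 -> Bin 2 (now 0.82)
  Item 0.29 -> Bin 3 (now 0.99)
Total bins used = 5

5


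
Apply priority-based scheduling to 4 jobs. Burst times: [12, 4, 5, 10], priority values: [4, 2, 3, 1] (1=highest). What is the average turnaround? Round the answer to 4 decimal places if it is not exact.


Sort by priority (ascending = highest first):
Order: [(1, 10), (2, 4), (3, 5), (4, 12)]
Completion times:
  Priority 1, burst=10, C=10
  Priority 2, burst=4, C=14
  Priority 3, burst=5, C=19
  Priority 4, burst=12, C=31
Average turnaround = 74/4 = 18.5

18.5


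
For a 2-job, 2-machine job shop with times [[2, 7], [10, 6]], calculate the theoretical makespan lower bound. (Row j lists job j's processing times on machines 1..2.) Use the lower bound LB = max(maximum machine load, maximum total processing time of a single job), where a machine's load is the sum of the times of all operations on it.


Machine loads:
  Machine 1: 2 + 10 = 12
  Machine 2: 7 + 6 = 13
Max machine load = 13
Job totals:
  Job 1: 9
  Job 2: 16
Max job total = 16
Lower bound = max(13, 16) = 16

16


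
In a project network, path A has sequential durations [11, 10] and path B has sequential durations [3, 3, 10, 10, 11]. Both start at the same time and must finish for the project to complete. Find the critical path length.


Path A total = 11 + 10 = 21
Path B total = 3 + 3 + 10 + 10 + 11 = 37
Critical path = longest path = max(21, 37) = 37

37


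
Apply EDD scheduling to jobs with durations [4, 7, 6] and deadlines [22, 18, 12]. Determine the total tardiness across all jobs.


Sort by due date (EDD order): [(6, 12), (7, 18), (4, 22)]
Compute completion times and tardiness:
  Job 1: p=6, d=12, C=6, tardiness=max(0,6-12)=0
  Job 2: p=7, d=18, C=13, tardiness=max(0,13-18)=0
  Job 3: p=4, d=22, C=17, tardiness=max(0,17-22)=0
Total tardiness = 0

0


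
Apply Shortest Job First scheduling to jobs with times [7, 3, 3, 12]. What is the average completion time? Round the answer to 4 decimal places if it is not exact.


SJF order (ascending): [3, 3, 7, 12]
Completion times:
  Job 1: burst=3, C=3
  Job 2: burst=3, C=6
  Job 3: burst=7, C=13
  Job 4: burst=12, C=25
Average completion = 47/4 = 11.75

11.75


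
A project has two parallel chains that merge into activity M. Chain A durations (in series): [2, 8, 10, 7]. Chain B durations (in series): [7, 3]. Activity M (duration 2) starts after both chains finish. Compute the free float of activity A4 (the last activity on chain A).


ES(A4) = sum of predecessors on chain A = 20
EF(A4) = ES + duration = 20 + 7 = 27
Successor of A4 is M. ES(M) = max(sum(A), sum(B)) = max(27, 10) = 27
Free float = ES(successor) - EF(current) = 27 - 27 = 0

0


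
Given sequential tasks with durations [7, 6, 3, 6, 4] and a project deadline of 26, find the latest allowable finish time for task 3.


LF(activity 3) = deadline - sum of successor durations
Successors: activities 4 through 5 with durations [6, 4]
Sum of successor durations = 10
LF = 26 - 10 = 16

16


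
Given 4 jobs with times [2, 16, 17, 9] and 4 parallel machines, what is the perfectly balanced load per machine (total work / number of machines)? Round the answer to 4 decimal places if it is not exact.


Total processing time = 2 + 16 + 17 + 9 = 44
Number of machines = 4
Ideal balanced load = 44 / 4 = 11.0

11.0


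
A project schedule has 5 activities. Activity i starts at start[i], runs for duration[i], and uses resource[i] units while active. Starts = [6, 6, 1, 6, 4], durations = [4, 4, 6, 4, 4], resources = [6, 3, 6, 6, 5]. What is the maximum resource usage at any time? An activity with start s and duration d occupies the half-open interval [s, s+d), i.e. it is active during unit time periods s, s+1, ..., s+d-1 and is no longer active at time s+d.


Each activity i is active on [start_i, start_i + duration_i).
Compute total resource usage per time slot:
  t=0: active resources = [], total = 0
  t=1: active resources = [6], total = 6
  t=2: active resources = [6], total = 6
  t=3: active resources = [6], total = 6
  t=4: active resources = [6, 5], total = 11
  t=5: active resources = [6, 5], total = 11
  t=6: active resources = [6, 3, 6, 6, 5], total = 26
  t=7: active resources = [6, 3, 6, 5], total = 20
  t=8: active resources = [6, 3, 6], total = 15
  t=9: active resources = [6, 3, 6], total = 15
Peak resource demand = 26

26


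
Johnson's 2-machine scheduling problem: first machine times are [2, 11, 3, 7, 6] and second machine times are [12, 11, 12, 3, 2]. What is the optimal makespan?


Apply Johnson's rule:
  Group 1 (a <= b): [(1, 2, 12), (3, 3, 12), (2, 11, 11)]
  Group 2 (a > b): [(4, 7, 3), (5, 6, 2)]
Optimal job order: [1, 3, 2, 4, 5]
Schedule:
  Job 1: M1 done at 2, M2 done at 14
  Job 3: M1 done at 5, M2 done at 26
  Job 2: M1 done at 16, M2 done at 37
  Job 4: M1 done at 23, M2 done at 40
  Job 5: M1 done at 29, M2 done at 42
Makespan = 42

42


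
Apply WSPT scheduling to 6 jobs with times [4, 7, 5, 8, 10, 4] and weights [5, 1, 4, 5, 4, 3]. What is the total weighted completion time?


Compute p/w ratios and sort ascending (WSPT): [(4, 5), (5, 4), (4, 3), (8, 5), (10, 4), (7, 1)]
Compute weighted completion times:
  Job (p=4,w=5): C=4, w*C=5*4=20
  Job (p=5,w=4): C=9, w*C=4*9=36
  Job (p=4,w=3): C=13, w*C=3*13=39
  Job (p=8,w=5): C=21, w*C=5*21=105
  Job (p=10,w=4): C=31, w*C=4*31=124
  Job (p=7,w=1): C=38, w*C=1*38=38
Total weighted completion time = 362

362


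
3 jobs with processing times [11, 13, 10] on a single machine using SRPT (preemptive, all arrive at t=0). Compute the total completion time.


Since all jobs arrive at t=0, SRPT equals SPT ordering.
SPT order: [10, 11, 13]
Completion times:
  Job 1: p=10, C=10
  Job 2: p=11, C=21
  Job 3: p=13, C=34
Total completion time = 10 + 21 + 34 = 65

65


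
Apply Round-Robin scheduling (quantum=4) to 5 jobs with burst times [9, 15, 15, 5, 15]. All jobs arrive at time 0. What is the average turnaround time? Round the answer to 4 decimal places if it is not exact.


Time quantum = 4
Execution trace:
  J1 runs 4 units, time = 4
  J2 runs 4 units, time = 8
  J3 runs 4 units, time = 12
  J4 runs 4 units, time = 16
  J5 runs 4 units, time = 20
  J1 runs 4 units, time = 24
  J2 runs 4 units, time = 28
  J3 runs 4 units, time = 32
  J4 runs 1 units, time = 33
  J5 runs 4 units, time = 37
  J1 runs 1 units, time = 38
  J2 runs 4 units, time = 42
  J3 runs 4 units, time = 46
  J5 runs 4 units, time = 50
  J2 runs 3 units, time = 53
  J3 runs 3 units, time = 56
  J5 runs 3 units, time = 59
Finish times: [38, 53, 56, 33, 59]
Average turnaround = 239/5 = 47.8

47.8


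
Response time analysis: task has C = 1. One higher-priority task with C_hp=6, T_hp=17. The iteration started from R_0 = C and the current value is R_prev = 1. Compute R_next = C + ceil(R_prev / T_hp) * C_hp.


R_next = C + ceil(R_prev / T_hp) * C_hp
ceil(1 / 17) = ceil(0.0588) = 1
Interference = 1 * 6 = 6
R_next = 1 + 6 = 7

7


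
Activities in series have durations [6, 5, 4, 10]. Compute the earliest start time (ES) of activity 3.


Activity 3 starts after activities 1 through 2 complete.
Predecessor durations: [6, 5]
ES = 6 + 5 = 11

11


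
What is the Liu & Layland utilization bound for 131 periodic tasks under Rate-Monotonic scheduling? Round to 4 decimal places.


Compute 2^(1/131) = 1.0053052230
Subtract 1: 1.0053052230 - 1 = 0.0053052230
Multiply by n: 131 * 0.0053052230 = 0.6949842130
Round to 4 dp: 0.6950

0.6950


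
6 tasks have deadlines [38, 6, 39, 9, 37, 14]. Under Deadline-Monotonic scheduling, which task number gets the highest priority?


Sort tasks by relative deadline (ascending):
  Task 2: deadline = 6
  Task 4: deadline = 9
  Task 6: deadline = 14
  Task 5: deadline = 37
  Task 1: deadline = 38
  Task 3: deadline = 39
Priority order (highest first): [2, 4, 6, 5, 1, 3]
Highest priority task = 2

2


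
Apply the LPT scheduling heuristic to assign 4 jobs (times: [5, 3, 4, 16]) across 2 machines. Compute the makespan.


Sort jobs in decreasing order (LPT): [16, 5, 4, 3]
Assign each job to the least loaded machine:
  Machine 1: jobs [16], load = 16
  Machine 2: jobs [5, 4, 3], load = 12
Makespan = max load = 16

16


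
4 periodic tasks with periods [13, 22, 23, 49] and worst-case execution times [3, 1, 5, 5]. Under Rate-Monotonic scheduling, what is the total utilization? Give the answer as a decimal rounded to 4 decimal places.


Compute individual utilizations (exact fractions):
  Task 1: C/T = 3/13 (approx. 0.2308)
  Task 2: C/T = 1/22 (approx. 0.0455)
  Task 3: C/T = 5/23 (approx. 0.2174)
  Task 4: C/T = 5/49 (approx. 0.102)
Total utilization U = 3/13 + 1/22 + 5/23 + 5/49 = 191993/322322
Rounded to 4 decimal places: U = 0.5957
RM (Liu & Layland) bound for 4 tasks = 0.756828; compare with U = 191993/322322 (approx. 0.595656)
U <= bound, so schedulable by RM sufficient condition.

0.5957


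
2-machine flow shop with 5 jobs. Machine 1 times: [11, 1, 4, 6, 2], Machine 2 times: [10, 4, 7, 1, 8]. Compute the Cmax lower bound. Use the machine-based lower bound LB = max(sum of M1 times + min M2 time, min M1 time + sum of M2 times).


LB1 = sum(M1 times) + min(M2 times) = 24 + 1 = 25
LB2 = min(M1 times) + sum(M2 times) = 1 + 30 = 31
Lower bound = max(LB1, LB2) = max(25, 31) = 31

31


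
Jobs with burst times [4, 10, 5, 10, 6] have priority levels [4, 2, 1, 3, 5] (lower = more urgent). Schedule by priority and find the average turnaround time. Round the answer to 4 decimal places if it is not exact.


Sort by priority (ascending = highest first):
Order: [(1, 5), (2, 10), (3, 10), (4, 4), (5, 6)]
Completion times:
  Priority 1, burst=5, C=5
  Priority 2, burst=10, C=15
  Priority 3, burst=10, C=25
  Priority 4, burst=4, C=29
  Priority 5, burst=6, C=35
Average turnaround = 109/5 = 21.8

21.8


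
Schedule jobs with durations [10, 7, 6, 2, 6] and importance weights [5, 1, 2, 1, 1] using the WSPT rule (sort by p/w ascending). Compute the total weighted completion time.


Compute p/w ratios and sort ascending (WSPT): [(10, 5), (2, 1), (6, 2), (6, 1), (7, 1)]
Compute weighted completion times:
  Job (p=10,w=5): C=10, w*C=5*10=50
  Job (p=2,w=1): C=12, w*C=1*12=12
  Job (p=6,w=2): C=18, w*C=2*18=36
  Job (p=6,w=1): C=24, w*C=1*24=24
  Job (p=7,w=1): C=31, w*C=1*31=31
Total weighted completion time = 153

153


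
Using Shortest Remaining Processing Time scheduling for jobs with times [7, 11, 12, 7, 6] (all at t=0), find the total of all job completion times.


Since all jobs arrive at t=0, SRPT equals SPT ordering.
SPT order: [6, 7, 7, 11, 12]
Completion times:
  Job 1: p=6, C=6
  Job 2: p=7, C=13
  Job 3: p=7, C=20
  Job 4: p=11, C=31
  Job 5: p=12, C=43
Total completion time = 6 + 13 + 20 + 31 + 43 = 113

113


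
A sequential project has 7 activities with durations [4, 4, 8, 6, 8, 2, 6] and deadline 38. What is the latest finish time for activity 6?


LF(activity 6) = deadline - sum of successor durations
Successors: activities 7 through 7 with durations [6]
Sum of successor durations = 6
LF = 38 - 6 = 32

32


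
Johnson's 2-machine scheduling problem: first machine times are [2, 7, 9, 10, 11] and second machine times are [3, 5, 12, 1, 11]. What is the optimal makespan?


Apply Johnson's rule:
  Group 1 (a <= b): [(1, 2, 3), (3, 9, 12), (5, 11, 11)]
  Group 2 (a > b): [(2, 7, 5), (4, 10, 1)]
Optimal job order: [1, 3, 5, 2, 4]
Schedule:
  Job 1: M1 done at 2, M2 done at 5
  Job 3: M1 done at 11, M2 done at 23
  Job 5: M1 done at 22, M2 done at 34
  Job 2: M1 done at 29, M2 done at 39
  Job 4: M1 done at 39, M2 done at 40
Makespan = 40

40


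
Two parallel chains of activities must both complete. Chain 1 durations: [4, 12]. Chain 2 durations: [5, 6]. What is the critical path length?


Path A total = 4 + 12 = 16
Path B total = 5 + 6 = 11
Critical path = longest path = max(16, 11) = 16

16


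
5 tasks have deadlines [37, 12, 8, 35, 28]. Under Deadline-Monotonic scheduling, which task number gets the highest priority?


Sort tasks by relative deadline (ascending):
  Task 3: deadline = 8
  Task 2: deadline = 12
  Task 5: deadline = 28
  Task 4: deadline = 35
  Task 1: deadline = 37
Priority order (highest first): [3, 2, 5, 4, 1]
Highest priority task = 3

3


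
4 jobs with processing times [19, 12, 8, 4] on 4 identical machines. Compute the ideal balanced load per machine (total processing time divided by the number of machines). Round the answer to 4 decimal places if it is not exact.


Total processing time = 19 + 12 + 8 + 4 = 43
Number of machines = 4
Ideal balanced load = 43 / 4 = 10.75

10.75


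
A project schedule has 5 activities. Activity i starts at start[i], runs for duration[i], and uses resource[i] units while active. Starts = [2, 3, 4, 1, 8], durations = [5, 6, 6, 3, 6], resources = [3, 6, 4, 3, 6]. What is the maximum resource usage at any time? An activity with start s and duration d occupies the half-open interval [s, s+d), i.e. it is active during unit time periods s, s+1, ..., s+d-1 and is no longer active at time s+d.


Each activity i is active on [start_i, start_i + duration_i).
Compute total resource usage per time slot:
  t=0: active resources = [], total = 0
  t=1: active resources = [3], total = 3
  t=2: active resources = [3, 3], total = 6
  t=3: active resources = [3, 6, 3], total = 12
  t=4: active resources = [3, 6, 4], total = 13
  t=5: active resources = [3, 6, 4], total = 13
  t=6: active resources = [3, 6, 4], total = 13
  t=7: active resources = [6, 4], total = 10
  t=8: active resources = [6, 4, 6], total = 16
  t=9: active resources = [4, 6], total = 10
  t=10: active resources = [6], total = 6
  t=11: active resources = [6], total = 6
  t=12: active resources = [6], total = 6
  t=13: active resources = [6], total = 6
Peak resource demand = 16

16


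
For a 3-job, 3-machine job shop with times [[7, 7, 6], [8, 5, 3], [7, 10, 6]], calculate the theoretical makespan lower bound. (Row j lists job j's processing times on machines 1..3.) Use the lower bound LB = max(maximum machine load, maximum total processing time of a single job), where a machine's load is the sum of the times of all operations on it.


Machine loads:
  Machine 1: 7 + 8 + 7 = 22
  Machine 2: 7 + 5 + 10 = 22
  Machine 3: 6 + 3 + 6 = 15
Max machine load = 22
Job totals:
  Job 1: 20
  Job 2: 16
  Job 3: 23
Max job total = 23
Lower bound = max(22, 23) = 23

23


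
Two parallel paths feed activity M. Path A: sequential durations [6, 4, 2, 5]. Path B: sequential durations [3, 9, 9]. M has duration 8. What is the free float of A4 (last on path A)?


ES(A4) = sum of predecessors on chain A = 12
EF(A4) = ES + duration = 12 + 5 = 17
Successor of A4 is M. ES(M) = max(sum(A), sum(B)) = max(17, 21) = 21
Free float = ES(successor) - EF(current) = 21 - 17 = 4

4


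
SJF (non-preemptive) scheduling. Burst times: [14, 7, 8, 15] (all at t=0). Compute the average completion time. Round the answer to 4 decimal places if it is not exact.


SJF order (ascending): [7, 8, 14, 15]
Completion times:
  Job 1: burst=7, C=7
  Job 2: burst=8, C=15
  Job 3: burst=14, C=29
  Job 4: burst=15, C=44
Average completion = 95/4 = 23.75

23.75


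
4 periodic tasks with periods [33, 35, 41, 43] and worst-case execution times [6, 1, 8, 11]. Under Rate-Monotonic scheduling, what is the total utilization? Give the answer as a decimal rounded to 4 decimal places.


Compute individual utilizations (exact fractions):
  Task 1: C/T = 6/33 = 2/11 (approx. 0.1818)
  Task 2: C/T = 1/35 (approx. 0.0286)
  Task 3: C/T = 8/41 (approx. 0.1951)
  Task 4: C/T = 11/43 (approx. 0.2558)
Total utilization U = 2/11 + 1/35 + 8/41 + 11/43 = 448878/678755
Rounded to 4 decimal places: U = 0.6613
RM (Liu & Layland) bound for 4 tasks = 0.756828; compare with U = 448878/678755 (approx. 0.661326)
U <= bound, so schedulable by RM sufficient condition.

0.6613


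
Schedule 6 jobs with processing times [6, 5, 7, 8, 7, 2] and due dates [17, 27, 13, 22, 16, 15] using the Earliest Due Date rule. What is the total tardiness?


Sort by due date (EDD order): [(7, 13), (2, 15), (7, 16), (6, 17), (8, 22), (5, 27)]
Compute completion times and tardiness:
  Job 1: p=7, d=13, C=7, tardiness=max(0,7-13)=0
  Job 2: p=2, d=15, C=9, tardiness=max(0,9-15)=0
  Job 3: p=7, d=16, C=16, tardiness=max(0,16-16)=0
  Job 4: p=6, d=17, C=22, tardiness=max(0,22-17)=5
  Job 5: p=8, d=22, C=30, tardiness=max(0,30-22)=8
  Job 6: p=5, d=27, C=35, tardiness=max(0,35-27)=8
Total tardiness = 21

21


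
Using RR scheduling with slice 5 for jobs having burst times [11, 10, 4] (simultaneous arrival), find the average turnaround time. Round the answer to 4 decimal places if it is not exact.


Time quantum = 5
Execution trace:
  J1 runs 5 units, time = 5
  J2 runs 5 units, time = 10
  J3 runs 4 units, time = 14
  J1 runs 5 units, time = 19
  J2 runs 5 units, time = 24
  J1 runs 1 units, time = 25
Finish times: [25, 24, 14]
Average turnaround = 63/3 = 21.0

21.0


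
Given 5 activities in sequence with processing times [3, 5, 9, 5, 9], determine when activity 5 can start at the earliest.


Activity 5 starts after activities 1 through 4 complete.
Predecessor durations: [3, 5, 9, 5]
ES = 3 + 5 + 9 + 5 = 22

22


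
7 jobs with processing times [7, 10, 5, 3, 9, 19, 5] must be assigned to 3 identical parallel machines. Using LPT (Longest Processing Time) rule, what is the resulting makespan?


Sort jobs in decreasing order (LPT): [19, 10, 9, 7, 5, 5, 3]
Assign each job to the least loaded machine:
  Machine 1: jobs [19], load = 19
  Machine 2: jobs [10, 5, 5], load = 20
  Machine 3: jobs [9, 7, 3], load = 19
Makespan = max load = 20

20


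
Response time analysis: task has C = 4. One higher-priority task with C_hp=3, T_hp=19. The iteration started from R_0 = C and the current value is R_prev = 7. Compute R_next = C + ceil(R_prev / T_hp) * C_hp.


R_next = C + ceil(R_prev / T_hp) * C_hp
ceil(7 / 19) = ceil(0.3684) = 1
Interference = 1 * 3 = 3
R_next = 4 + 3 = 7
R_next = R_prev, so the iteration has converged (response time = 7).

7


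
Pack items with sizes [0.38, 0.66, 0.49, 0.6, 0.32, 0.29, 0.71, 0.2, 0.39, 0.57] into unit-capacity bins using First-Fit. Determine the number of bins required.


Place items sequentially using First-Fit:
  Item 0.38 -> new Bin 1
  Item 0.66 -> new Bin 2
  Item 0.49 -> Bin 1 (now 0.87)
  Item 0.6 -> new Bin 3
  Item 0.32 -> Bin 2 (now 0.98)
  Item 0.29 -> Bin 3 (now 0.89)
  Item 0.71 -> new Bin 4
  Item 0.2 -> Bin 4 (now 0.91)
  Item 0.39 -> new Bin 5
  Item 0.57 -> Bin 5 (now 0.96)
Total bins used = 5

5


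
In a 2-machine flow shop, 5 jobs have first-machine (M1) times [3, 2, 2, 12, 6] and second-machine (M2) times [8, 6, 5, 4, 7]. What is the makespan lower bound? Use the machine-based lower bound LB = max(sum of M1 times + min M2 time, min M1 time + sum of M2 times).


LB1 = sum(M1 times) + min(M2 times) = 25 + 4 = 29
LB2 = min(M1 times) + sum(M2 times) = 2 + 30 = 32
Lower bound = max(LB1, LB2) = max(29, 32) = 32

32


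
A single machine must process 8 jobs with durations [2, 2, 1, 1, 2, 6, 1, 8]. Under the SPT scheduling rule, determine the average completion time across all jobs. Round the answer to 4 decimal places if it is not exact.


Sort jobs by processing time (SPT order): [1, 1, 1, 2, 2, 2, 6, 8]
Compute completion times sequentially:
  Job 1: processing = 1, completes at 1
  Job 2: processing = 1, completes at 2
  Job 3: processing = 1, completes at 3
  Job 4: processing = 2, completes at 5
  Job 5: processing = 2, completes at 7
  Job 6: processing = 2, completes at 9
  Job 7: processing = 6, completes at 15
  Job 8: processing = 8, completes at 23
Sum of completion times = 65
Average completion time = 65/8 = 8.125

8.125


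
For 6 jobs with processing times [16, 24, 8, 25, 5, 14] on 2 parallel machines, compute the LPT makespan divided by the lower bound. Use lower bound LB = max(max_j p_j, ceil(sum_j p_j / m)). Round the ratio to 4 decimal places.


LPT order: [25, 24, 16, 14, 8, 5]
Machine loads after assignment: [47, 45]
LPT makespan = 47
Lower bound = max(max_job, ceil(total/2)) = max(25, 46) = 46
Ratio = 47 / 46 = 1.0217

1.0217


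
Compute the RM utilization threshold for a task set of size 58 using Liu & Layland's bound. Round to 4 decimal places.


Compute 2^(1/58) = 1.0120225098
Subtract 1: 1.0120225098 - 1 = 0.0120225098
Multiply by n: 58 * 0.0120225098 = 0.6973055684
Round to 4 dp: 0.6973

0.6973
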